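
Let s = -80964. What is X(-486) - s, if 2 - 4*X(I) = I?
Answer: 81086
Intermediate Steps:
X(I) = ½ - I/4
X(-486) - s = (½ - ¼*(-486)) - 1*(-80964) = (½ + 243/2) + 80964 = 122 + 80964 = 81086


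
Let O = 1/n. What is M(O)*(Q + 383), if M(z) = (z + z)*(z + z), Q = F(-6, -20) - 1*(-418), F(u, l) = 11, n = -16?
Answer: 203/16 ≈ 12.688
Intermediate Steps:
O = -1/16 (O = 1/(-16) = -1/16 ≈ -0.062500)
Q = 429 (Q = 11 - 1*(-418) = 11 + 418 = 429)
M(z) = 4*z**2 (M(z) = (2*z)*(2*z) = 4*z**2)
M(O)*(Q + 383) = (4*(-1/16)**2)*(429 + 383) = (4*(1/256))*812 = (1/64)*812 = 203/16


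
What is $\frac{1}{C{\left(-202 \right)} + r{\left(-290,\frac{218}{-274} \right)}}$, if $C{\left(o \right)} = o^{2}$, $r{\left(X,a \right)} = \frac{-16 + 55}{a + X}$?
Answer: $\frac{39839}{1625585213} \approx 2.4507 \cdot 10^{-5}$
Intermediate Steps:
$r{\left(X,a \right)} = \frac{39}{X + a}$
$\frac{1}{C{\left(-202 \right)} + r{\left(-290,\frac{218}{-274} \right)}} = \frac{1}{\left(-202\right)^{2} + \frac{39}{-290 + \frac{218}{-274}}} = \frac{1}{40804 + \frac{39}{-290 + 218 \left(- \frac{1}{274}\right)}} = \frac{1}{40804 + \frac{39}{-290 - \frac{109}{137}}} = \frac{1}{40804 + \frac{39}{- \frac{39839}{137}}} = \frac{1}{40804 + 39 \left(- \frac{137}{39839}\right)} = \frac{1}{40804 - \frac{5343}{39839}} = \frac{1}{\frac{1625585213}{39839}} = \frac{39839}{1625585213}$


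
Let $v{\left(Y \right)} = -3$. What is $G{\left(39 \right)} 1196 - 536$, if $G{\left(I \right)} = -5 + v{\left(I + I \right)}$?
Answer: $-10104$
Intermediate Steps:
$G{\left(I \right)} = -8$ ($G{\left(I \right)} = -5 - 3 = -8$)
$G{\left(39 \right)} 1196 - 536 = \left(-8\right) 1196 - 536 = -9568 - 536 = -10104$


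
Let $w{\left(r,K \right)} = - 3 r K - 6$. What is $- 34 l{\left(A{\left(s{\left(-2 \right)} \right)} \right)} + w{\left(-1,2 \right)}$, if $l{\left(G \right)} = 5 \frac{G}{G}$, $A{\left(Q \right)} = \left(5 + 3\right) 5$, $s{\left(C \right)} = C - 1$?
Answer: $-170$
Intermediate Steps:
$s{\left(C \right)} = -1 + C$
$w{\left(r,K \right)} = -6 - 3 K r$ ($w{\left(r,K \right)} = - 3 K r - 6 = -6 - 3 K r$)
$A{\left(Q \right)} = 40$ ($A{\left(Q \right)} = 8 \cdot 5 = 40$)
$l{\left(G \right)} = 5$ ($l{\left(G \right)} = 5 \cdot 1 = 5$)
$- 34 l{\left(A{\left(s{\left(-2 \right)} \right)} \right)} + w{\left(-1,2 \right)} = \left(-34\right) 5 - \left(6 + 6 \left(-1\right)\right) = -170 + \left(-6 + 6\right) = -170 + 0 = -170$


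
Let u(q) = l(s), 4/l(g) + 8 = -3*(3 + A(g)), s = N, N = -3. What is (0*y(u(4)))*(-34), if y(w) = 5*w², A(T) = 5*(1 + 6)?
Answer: 0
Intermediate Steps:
A(T) = 35 (A(T) = 5*7 = 35)
s = -3
l(g) = -2/61 (l(g) = 4/(-8 - 3*(3 + 35)) = 4/(-8 - 3*38) = 4/(-8 - 114) = 4/(-122) = 4*(-1/122) = -2/61)
u(q) = -2/61
(0*y(u(4)))*(-34) = (0*(5*(-2/61)²))*(-34) = (0*(5*(4/3721)))*(-34) = (0*(20/3721))*(-34) = 0*(-34) = 0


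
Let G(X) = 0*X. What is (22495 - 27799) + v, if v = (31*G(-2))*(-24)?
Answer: -5304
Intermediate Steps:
G(X) = 0
v = 0 (v = (31*0)*(-24) = 0*(-24) = 0)
(22495 - 27799) + v = (22495 - 27799) + 0 = -5304 + 0 = -5304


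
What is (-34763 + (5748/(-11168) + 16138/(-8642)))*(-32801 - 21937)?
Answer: 11479041250700229/6032116 ≈ 1.9030e+9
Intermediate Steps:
(-34763 + (5748/(-11168) + 16138/(-8642)))*(-32801 - 21937) = (-34763 + (5748*(-1/11168) + 16138*(-1/8642)))*(-54738) = (-34763 + (-1437/2792 - 8069/4321))*(-54738) = (-34763 - 28737925/12064232)*(-54738) = -419417634941/12064232*(-54738) = 11479041250700229/6032116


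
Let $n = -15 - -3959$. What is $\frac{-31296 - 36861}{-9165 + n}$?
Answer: $\frac{68157}{5221} \approx 13.054$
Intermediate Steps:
$n = 3944$ ($n = -15 + 3959 = 3944$)
$\frac{-31296 - 36861}{-9165 + n} = \frac{-31296 - 36861}{-9165 + 3944} = - \frac{68157}{-5221} = \left(-68157\right) \left(- \frac{1}{5221}\right) = \frac{68157}{5221}$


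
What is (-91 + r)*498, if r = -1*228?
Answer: -158862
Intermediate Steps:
r = -228
(-91 + r)*498 = (-91 - 228)*498 = -319*498 = -158862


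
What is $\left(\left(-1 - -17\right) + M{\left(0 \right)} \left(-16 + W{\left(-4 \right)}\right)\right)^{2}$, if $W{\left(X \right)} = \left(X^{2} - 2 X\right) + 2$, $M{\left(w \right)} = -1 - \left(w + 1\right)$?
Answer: $16$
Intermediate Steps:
$M{\left(w \right)} = -2 - w$ ($M{\left(w \right)} = -1 - \left(1 + w\right) = -2 - w$)
$W{\left(X \right)} = 2 + X^{2} - 2 X$
$\left(\left(-1 - -17\right) + M{\left(0 \right)} \left(-16 + W{\left(-4 \right)}\right)\right)^{2} = \left(\left(-1 - -17\right) + \left(-2 - 0\right) \left(-16 + \left(2 + \left(-4\right)^{2} - -8\right)\right)\right)^{2} = \left(\left(-1 + 17\right) + \left(-2 + 0\right) \left(-16 + \left(2 + 16 + 8\right)\right)\right)^{2} = \left(16 - 2 \left(-16 + 26\right)\right)^{2} = \left(16 - 20\right)^{2} = \left(-4\right)^{2} = 16$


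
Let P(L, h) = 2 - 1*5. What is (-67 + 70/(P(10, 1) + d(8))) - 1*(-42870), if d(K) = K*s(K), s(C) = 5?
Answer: 1583781/37 ≈ 42805.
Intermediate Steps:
P(L, h) = -3 (P(L, h) = 2 - 5 = -3)
d(K) = 5*K (d(K) = K*5 = 5*K)
(-67 + 70/(P(10, 1) + d(8))) - 1*(-42870) = (-67 + 70/(-3 + 5*8)) - 1*(-42870) = (-67 + 70/(-3 + 40)) + 42870 = (-67 + 70/37) + 42870 = -2409/37 + 42870 = 1583781/37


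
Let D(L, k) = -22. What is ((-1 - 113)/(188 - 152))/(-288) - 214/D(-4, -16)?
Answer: 185105/19008 ≈ 9.7383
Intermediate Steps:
((-1 - 113)/(188 - 152))/(-288) - 214/D(-4, -16) = ((-1 - 113)/(188 - 152))/(-288) - 214/(-22) = -114/36*(-1/288) - 214*(-1/22) = -114*1/36*(-1/288) + 107/11 = -19/6*(-1/288) + 107/11 = 19/1728 + 107/11 = 185105/19008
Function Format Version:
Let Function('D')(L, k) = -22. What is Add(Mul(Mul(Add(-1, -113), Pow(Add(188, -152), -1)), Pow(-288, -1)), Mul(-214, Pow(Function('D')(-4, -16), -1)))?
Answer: Rational(185105, 19008) ≈ 9.7383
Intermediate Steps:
Add(Mul(Mul(Add(-1, -113), Pow(Add(188, -152), -1)), Pow(-288, -1)), Mul(-214, Pow(Function('D')(-4, -16), -1))) = Add(Mul(Mul(Add(-1, -113), Pow(Add(188, -152), -1)), Pow(-288, -1)), Mul(-214, Pow(-22, -1))) = Add(Mul(Mul(-114, Pow(36, -1)), Rational(-1, 288)), Mul(-214, Rational(-1, 22))) = Add(Mul(Mul(-114, Rational(1, 36)), Rational(-1, 288)), Rational(107, 11)) = Add(Mul(Rational(-19, 6), Rational(-1, 288)), Rational(107, 11)) = Add(Rational(19, 1728), Rational(107, 11)) = Rational(185105, 19008)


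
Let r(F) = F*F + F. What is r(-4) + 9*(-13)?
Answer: -105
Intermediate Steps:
r(F) = F + F² (r(F) = F² + F = F + F²)
r(-4) + 9*(-13) = -4*(1 - 4) + 9*(-13) = -4*(-3) - 117 = 12 - 117 = -105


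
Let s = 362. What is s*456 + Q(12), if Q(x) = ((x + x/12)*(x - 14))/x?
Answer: 990419/6 ≈ 1.6507e+5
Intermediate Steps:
Q(x) = -91/6 + 13*x/12 (Q(x) = ((x + x*(1/12))*(-14 + x))/x = ((x + x/12)*(-14 + x))/x = ((13*x/12)*(-14 + x))/x = (13*x*(-14 + x)/12)/x = -91/6 + 13*x/12)
s*456 + Q(12) = 362*456 + (-91/6 + (13/12)*12) = 165072 + (-91/6 + 13) = 165072 - 13/6 = 990419/6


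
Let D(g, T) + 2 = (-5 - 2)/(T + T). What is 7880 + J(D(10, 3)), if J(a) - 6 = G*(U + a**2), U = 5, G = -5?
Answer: 281191/36 ≈ 7810.9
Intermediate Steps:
D(g, T) = -2 - 7/(2*T) (D(g, T) = -2 + (-5 - 2)/(T + T) = -2 - 7*1/(2*T) = -2 - 7/(2*T))
J(a) = -19 - 5*a**2 (J(a) = 6 - 5*(5 + a**2) = 6 + (-25 - 5*a**2) = -19 - 5*a**2)
7880 + J(D(10, 3)) = 7880 + (-19 - 5*(-2 - 7/2/3)**2) = 7880 + (-19 - 5*(-2 - 7/2*1/3)**2) = 7880 + (-19 - 5*(-2 - 7/6)**2) = 7880 + (-19 - 5*(-19/6)**2) = 7880 + (-19 - 5*361/36) = 7880 + (-19 - 1805/36) = 7880 - 2489/36 = 281191/36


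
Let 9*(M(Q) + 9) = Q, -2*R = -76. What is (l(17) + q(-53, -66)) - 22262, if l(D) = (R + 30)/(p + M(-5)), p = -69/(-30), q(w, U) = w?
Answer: -14577815/653 ≈ -22324.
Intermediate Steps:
R = 38 (R = -½*(-76) = 38)
M(Q) = -9 + Q/9
p = 23/10 (p = -69*(-1/30) = 23/10 ≈ 2.3000)
l(D) = -6120/653 (l(D) = (38 + 30)/(23/10 + (-9 + (⅑)*(-5))) = 68/(23/10 + (-9 - 5/9)) = 68/(23/10 - 86/9) = 68/(-653/90) = 68*(-90/653) = -6120/653)
(l(17) + q(-53, -66)) - 22262 = (-6120/653 - 53) - 22262 = -40729/653 - 22262 = -14577815/653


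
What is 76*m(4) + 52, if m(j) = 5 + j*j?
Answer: 1648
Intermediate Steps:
m(j) = 5 + j²
76*m(4) + 52 = 76*(5 + 4²) + 52 = 76*(5 + 16) + 52 = 76*21 + 52 = 1596 + 52 = 1648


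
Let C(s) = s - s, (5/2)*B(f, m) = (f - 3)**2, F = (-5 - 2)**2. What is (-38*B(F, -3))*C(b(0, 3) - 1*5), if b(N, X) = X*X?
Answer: 0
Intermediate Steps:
F = 49 (F = (-7)**2 = 49)
b(N, X) = X**2
B(f, m) = 2*(-3 + f)**2/5 (B(f, m) = 2*(f - 3)**2/5 = 2*(-3 + f)**2/5)
C(s) = 0
(-38*B(F, -3))*C(b(0, 3) - 1*5) = -76*(-3 + 49)**2/5*0 = -76*46**2/5*0 = -76*2116/5*0 = -38*4232/5*0 = -160816/5*0 = 0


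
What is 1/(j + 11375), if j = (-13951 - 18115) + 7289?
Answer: -1/13402 ≈ -7.4616e-5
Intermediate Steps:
j = -24777 (j = -32066 + 7289 = -24777)
1/(j + 11375) = 1/(-24777 + 11375) = 1/(-13402) = -1/13402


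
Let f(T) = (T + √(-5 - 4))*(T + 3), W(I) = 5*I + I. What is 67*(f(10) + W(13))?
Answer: 13936 + 2613*I ≈ 13936.0 + 2613.0*I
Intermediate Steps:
W(I) = 6*I
f(T) = (3 + T)*(T + 3*I) (f(T) = (T + √(-9))*(3 + T) = (T + 3*I)*(3 + T) = (3 + T)*(T + 3*I))
67*(f(10) + W(13)) = 67*((10² + 9*I + 3*10*(1 + I)) + 6*13) = 67*((100 + 9*I + (30 + 30*I)) + 78) = 67*((130 + 39*I) + 78) = 67*(208 + 39*I) = 13936 + 2613*I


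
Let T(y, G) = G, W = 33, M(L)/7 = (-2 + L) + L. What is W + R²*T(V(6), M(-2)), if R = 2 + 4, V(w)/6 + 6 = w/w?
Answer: -1479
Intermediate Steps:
V(w) = -30 (V(w) = -36 + 6*(w/w) = -36 + 6*1 = -36 + 6 = -30)
M(L) = -14 + 14*L (M(L) = 7*((-2 + L) + L) = 7*(-2 + 2*L) = -14 + 14*L)
R = 6
W + R²*T(V(6), M(-2)) = 33 + 6²*(-14 + 14*(-2)) = 33 + 36*(-14 - 28) = 33 + 36*(-42) = 33 - 1512 = -1479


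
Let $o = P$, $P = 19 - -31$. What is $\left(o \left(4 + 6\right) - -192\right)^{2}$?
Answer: $478864$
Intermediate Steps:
$P = 50$ ($P = 19 + 31 = 50$)
$o = 50$
$\left(o \left(4 + 6\right) - -192\right)^{2} = \left(50 \left(4 + 6\right) - -192\right)^{2} = \left(50 \cdot 10 + 192\right)^{2} = \left(500 + 192\right)^{2} = 692^{2} = 478864$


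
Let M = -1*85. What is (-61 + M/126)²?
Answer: 60388441/15876 ≈ 3803.8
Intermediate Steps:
M = -85
(-61 + M/126)² = (-61 - 85/126)² = (-7771/126)² = 60388441/15876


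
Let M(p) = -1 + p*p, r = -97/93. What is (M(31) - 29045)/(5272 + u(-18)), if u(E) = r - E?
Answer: -2611905/491873 ≈ -5.3101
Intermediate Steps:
r = -97/93 (r = -97*1/93 = -97/93 ≈ -1.0430)
M(p) = -1 + p²
u(E) = -97/93 - E
(M(31) - 29045)/(5272 + u(-18)) = ((-1 + 31²) - 29045)/(5272 + (-97/93 - 1*(-18))) = ((-1 + 961) - 29045)/(5272 + (-97/93 + 18)) = (960 - 29045)/(5272 + 1577/93) = -28085/491873/93 = -28085*93/491873 = -2611905/491873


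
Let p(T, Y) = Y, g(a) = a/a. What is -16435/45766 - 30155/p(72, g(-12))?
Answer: -1380090165/45766 ≈ -30155.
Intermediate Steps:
g(a) = 1
-16435/45766 - 30155/p(72, g(-12)) = -16435/45766 - 30155/1 = -16435*1/45766 - 30155*1 = -16435/45766 - 30155 = -1380090165/45766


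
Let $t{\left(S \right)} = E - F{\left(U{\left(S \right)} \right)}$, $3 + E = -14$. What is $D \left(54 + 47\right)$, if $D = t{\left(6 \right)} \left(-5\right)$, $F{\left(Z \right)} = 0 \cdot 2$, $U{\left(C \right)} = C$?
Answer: $8585$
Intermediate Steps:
$E = -17$ ($E = -3 - 14 = -17$)
$F{\left(Z \right)} = 0$
$t{\left(S \right)} = -17$ ($t{\left(S \right)} = -17 - 0 = -17 + 0 = -17$)
$D = 85$ ($D = \left(-17\right) \left(-5\right) = 85$)
$D \left(54 + 47\right) = 85 \left(54 + 47\right) = 85 \cdot 101 = 8585$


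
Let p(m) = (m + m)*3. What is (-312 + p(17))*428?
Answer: -89880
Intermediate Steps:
p(m) = 6*m (p(m) = (2*m)*3 = 6*m)
(-312 + p(17))*428 = (-312 + 6*17)*428 = (-312 + 102)*428 = -210*428 = -89880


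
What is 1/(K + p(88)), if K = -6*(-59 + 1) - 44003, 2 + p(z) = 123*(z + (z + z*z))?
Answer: 1/930503 ≈ 1.0747e-6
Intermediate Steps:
p(z) = -2 + 123*z² + 246*z (p(z) = -2 + 123*(z + (z + z*z)) = -2 + 123*(z + (z + z²)) = -2 + 123*(z² + 2*z) = -2 + (123*z² + 246*z) = -2 + 123*z² + 246*z)
K = -43655 (K = -6*(-58) - 44003 = 348 - 44003 = -43655)
1/(K + p(88)) = 1/(-43655 + (-2 + 123*88² + 246*88)) = 1/(-43655 + (-2 + 123*7744 + 21648)) = 1/(-43655 + (-2 + 952512 + 21648)) = 1/(-43655 + 974158) = 1/930503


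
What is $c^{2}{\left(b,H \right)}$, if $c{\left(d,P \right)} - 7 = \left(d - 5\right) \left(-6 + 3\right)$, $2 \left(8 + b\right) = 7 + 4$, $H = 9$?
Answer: $\frac{3481}{4} \approx 870.25$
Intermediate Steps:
$b = - \frac{5}{2}$ ($b = -8 + \frac{7 + 4}{2} = -8 + \frac{1}{2} \cdot 11 = -8 + \frac{11}{2} = - \frac{5}{2} \approx -2.5$)
$c{\left(d,P \right)} = 22 - 3 d$ ($c{\left(d,P \right)} = 7 + \left(d - 5\right) \left(-6 + 3\right) = 7 + \left(-5 + d\right) \left(-3\right) = 7 - \left(-15 + 3 d\right) = 22 - 3 d$)
$c^{2}{\left(b,H \right)} = \left(22 - - \frac{15}{2}\right)^{2} = \left(22 + \frac{15}{2}\right)^{2} = \left(\frac{59}{2}\right)^{2} = \frac{3481}{4}$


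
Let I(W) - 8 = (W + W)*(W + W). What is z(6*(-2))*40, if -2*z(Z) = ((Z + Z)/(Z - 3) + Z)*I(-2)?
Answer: 4992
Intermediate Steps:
I(W) = 8 + 4*W² (I(W) = 8 + (W + W)*(W + W) = 8 + (2*W)*(2*W) = 8 + 4*W²)
z(Z) = -12*Z - 24*Z/(-3 + Z) (z(Z) = -((Z + Z)/(Z - 3) + Z)*(8 + 4*(-2)²)/2 = -((2*Z)/(-3 + Z) + Z)*(8 + 4*4)/2 = -(2*Z/(-3 + Z) + Z)*(8 + 16)/2 = -(Z + 2*Z/(-3 + Z))*24/2 = -(24*Z + 48*Z/(-3 + Z))/2 = -12*Z - 24*Z/(-3 + Z))
z(6*(-2))*40 = (12*(6*(-2))*(1 - 6*(-2))/(-3 + 6*(-2)))*40 = (12*(-12)*(1 - 1*(-12))/(-3 - 12))*40 = (12*(-12)*(1 + 12)/(-15))*40 = (12*(-12)*(-1/15)*13)*40 = (624/5)*40 = 4992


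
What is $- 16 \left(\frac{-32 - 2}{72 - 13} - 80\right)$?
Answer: $\frac{76064}{59} \approx 1289.2$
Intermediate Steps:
$- 16 \left(\frac{-32 - 2}{72 - 13} - 80\right) = - 16 \left(- \frac{34}{59} - 80\right) = \left(-16\right) \left(- \frac{4754}{59}\right) = \frac{76064}{59}$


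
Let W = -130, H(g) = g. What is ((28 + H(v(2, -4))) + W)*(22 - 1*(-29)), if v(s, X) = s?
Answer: -5100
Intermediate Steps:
((28 + H(v(2, -4))) + W)*(22 - 1*(-29)) = ((28 + 2) - 130)*(22 - 1*(-29)) = (30 - 130)*(22 + 29) = -100*51 = -5100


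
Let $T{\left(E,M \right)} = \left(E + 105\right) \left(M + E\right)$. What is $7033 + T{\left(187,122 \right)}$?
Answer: $97261$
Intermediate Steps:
$T{\left(E,M \right)} = \left(105 + E\right) \left(E + M\right)$
$7033 + T{\left(187,122 \right)} = 7033 + \left(187^{2} + 105 \cdot 187 + 105 \cdot 122 + 187 \cdot 122\right) = 7033 + \left(34969 + 19635 + 12810 + 22814\right) = 7033 + 90228 = 97261$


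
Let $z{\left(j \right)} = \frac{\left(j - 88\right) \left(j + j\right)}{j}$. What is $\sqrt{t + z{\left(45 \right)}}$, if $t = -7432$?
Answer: $i \sqrt{7518} \approx 86.706 i$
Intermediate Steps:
$z{\left(j \right)} = -176 + 2 j$ ($z{\left(j \right)} = \frac{\left(-88 + j\right) 2 j}{j} = \frac{2 j \left(-88 + j\right)}{j} = -176 + 2 j$)
$\sqrt{t + z{\left(45 \right)}} = \sqrt{-7432 + \left(-176 + 2 \cdot 45\right)} = \sqrt{-7432 + \left(-176 + 90\right)} = \sqrt{-7432 - 86} = \sqrt{-7518} = i \sqrt{7518}$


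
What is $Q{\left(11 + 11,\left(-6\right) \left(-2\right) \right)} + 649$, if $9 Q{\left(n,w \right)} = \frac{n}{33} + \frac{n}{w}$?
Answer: $\frac{11687}{18} \approx 649.28$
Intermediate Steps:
$Q{\left(n,w \right)} = \frac{n}{297} + \frac{n}{9 w}$ ($Q{\left(n,w \right)} = \frac{\frac{n}{33} + \frac{n}{w}}{9} = \frac{n}{297} + \frac{n}{9 w}$)
$Q{\left(11 + 11,\left(-6\right) \left(-2\right) \right)} + 649 = \frac{\left(11 + 11\right) \left(33 - -12\right)}{297 \left(\left(-6\right) \left(-2\right)\right)} + 649 = \frac{1}{297} \cdot 22 \cdot \frac{1}{12} \left(33 + 12\right) + 649 = \frac{1}{297} \cdot 22 \cdot \frac{1}{12} \cdot 45 + 649 = \frac{5}{18} + 649 = \frac{11687}{18}$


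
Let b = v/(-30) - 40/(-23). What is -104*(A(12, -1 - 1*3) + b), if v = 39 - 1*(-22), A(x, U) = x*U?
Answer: 1732796/345 ≈ 5022.6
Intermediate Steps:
A(x, U) = U*x
v = 61 (v = 39 + 22 = 61)
b = -203/690 (b = 61/(-30) - 40/(-23) = 61*(-1/30) - 40*(-1/23) = -61/30 + 40/23 = -203/690 ≈ -0.29420)
-104*(A(12, -1 - 1*3) + b) = -104*((-1 - 1*3)*12 - 203/690) = -104*((-1 - 3)*12 - 203/690) = -104*(-4*12 - 203/690) = -104*(-48 - 203/690) = -104*(-33323/690) = 1732796/345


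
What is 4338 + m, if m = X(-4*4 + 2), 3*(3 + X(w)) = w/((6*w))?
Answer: 78031/18 ≈ 4335.1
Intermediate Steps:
X(w) = -53/18 (X(w) = -3 + (w/((6*w)))/3 = -3 + (w*(1/(6*w)))/3 = -3 + (1/3)*(1/6) = -3 + 1/18 = -53/18)
m = -53/18 ≈ -2.9444
4338 + m = 4338 - 53/18 = 78031/18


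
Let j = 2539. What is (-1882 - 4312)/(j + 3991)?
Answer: -3097/3265 ≈ -0.94855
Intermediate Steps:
(-1882 - 4312)/(j + 3991) = (-1882 - 4312)/(2539 + 3991) = -6194/6530 = -6194*1/6530 = -3097/3265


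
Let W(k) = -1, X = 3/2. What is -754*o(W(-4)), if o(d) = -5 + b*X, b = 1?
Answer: 2639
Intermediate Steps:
X = 3/2 (X = 3*(½) = 3/2 ≈ 1.5000)
o(d) = -7/2 (o(d) = -5 + 1*(3/2) = -5 + 3/2 = -7/2)
-754*o(W(-4)) = -754*(-7/2) = 2639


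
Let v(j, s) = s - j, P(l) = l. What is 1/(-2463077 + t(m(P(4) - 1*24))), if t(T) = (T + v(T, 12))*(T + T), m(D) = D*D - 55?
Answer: -1/2454797 ≈ -4.0737e-7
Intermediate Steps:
m(D) = -55 + D**2 (m(D) = D**2 - 55 = -55 + D**2)
t(T) = 24*T (t(T) = (T + (12 - T))*(T + T) = 12*(2*T) = 24*T)
1/(-2463077 + t(m(P(4) - 1*24))) = 1/(-2463077 + 24*(-55 + (4 - 1*24)**2)) = 1/(-2463077 + 24*(-55 + (4 - 24)**2)) = 1/(-2463077 + 24*(-55 + (-20)**2)) = 1/(-2463077 + 24*(-55 + 400)) = 1/(-2463077 + 24*345) = 1/(-2463077 + 8280) = 1/(-2454797) = -1/2454797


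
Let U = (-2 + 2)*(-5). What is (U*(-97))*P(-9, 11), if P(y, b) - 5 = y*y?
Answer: 0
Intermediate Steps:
P(y, b) = 5 + y² (P(y, b) = 5 + y*y = 5 + y²)
U = 0 (U = 0*(-5) = 0)
(U*(-97))*P(-9, 11) = (0*(-97))*(5 + (-9)²) = 0*(5 + 81) = 0*86 = 0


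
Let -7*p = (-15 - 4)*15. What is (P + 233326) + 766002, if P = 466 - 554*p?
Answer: 6840668/7 ≈ 9.7724e+5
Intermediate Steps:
p = 285/7 (p = -(-15 - 4)*15/7 = -(-19)*15/7 = -1/7*(-285) = 285/7 ≈ 40.714)
P = -154628/7 (P = 466 - 554*285/7 = 466 - 157890/7 = -154628/7 ≈ -22090.)
(P + 233326) + 766002 = (-154628/7 + 233326) + 766002 = 1478654/7 + 766002 = 6840668/7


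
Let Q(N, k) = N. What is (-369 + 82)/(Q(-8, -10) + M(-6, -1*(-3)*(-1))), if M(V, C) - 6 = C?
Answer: 287/5 ≈ 57.400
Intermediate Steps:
M(V, C) = 6 + C
(-369 + 82)/(Q(-8, -10) + M(-6, -1*(-3)*(-1))) = (-369 + 82)/(-8 + (6 - 1*(-3)*(-1))) = -287/(-8 + (6 + 3*(-1))) = -287/(-8 + (6 - 3)) = -287/(-8 + 3) = -287/(-5) = -287*(-1/5) = 287/5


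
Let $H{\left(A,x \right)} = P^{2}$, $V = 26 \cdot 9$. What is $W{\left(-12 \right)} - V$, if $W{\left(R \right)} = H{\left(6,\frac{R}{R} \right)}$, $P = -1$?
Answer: $-233$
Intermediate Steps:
$V = 234$
$H{\left(A,x \right)} = 1$ ($H{\left(A,x \right)} = \left(-1\right)^{2} = 1$)
$W{\left(R \right)} = 1$
$W{\left(-12 \right)} - V = 1 - 234 = -233$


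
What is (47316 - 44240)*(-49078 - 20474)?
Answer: -213941952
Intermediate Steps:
(47316 - 44240)*(-49078 - 20474) = 3076*(-69552) = -213941952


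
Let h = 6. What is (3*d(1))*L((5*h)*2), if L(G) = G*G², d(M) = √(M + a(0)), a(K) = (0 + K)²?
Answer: 648000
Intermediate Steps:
a(K) = K²
d(M) = √M (d(M) = √(M + 0²) = √(M + 0) = √M)
L(G) = G³
(3*d(1))*L((5*h)*2) = (3*√1)*((5*6)*2)³ = (3*1)*(30*2)³ = 3*60³ = 3*216000 = 648000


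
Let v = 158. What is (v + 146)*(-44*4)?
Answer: -53504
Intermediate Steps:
(v + 146)*(-44*4) = (158 + 146)*(-44*4) = 304*(-176) = -53504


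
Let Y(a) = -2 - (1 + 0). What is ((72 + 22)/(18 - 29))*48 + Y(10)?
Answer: -4545/11 ≈ -413.18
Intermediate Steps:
Y(a) = -3 (Y(a) = -2 - 1*1 = -2 - 1 = -3)
((72 + 22)/(18 - 29))*48 + Y(10) = ((72 + 22)/(18 - 29))*48 - 3 = (94/(-11))*48 - 3 = (94*(-1/11))*48 - 3 = -94/11*48 - 3 = -4512/11 - 3 = -4545/11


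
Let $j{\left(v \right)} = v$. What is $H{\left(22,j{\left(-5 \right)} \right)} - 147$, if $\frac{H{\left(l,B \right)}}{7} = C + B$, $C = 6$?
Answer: $-140$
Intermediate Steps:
$H{\left(l,B \right)} = 42 + 7 B$ ($H{\left(l,B \right)} = 7 \left(6 + B\right) = 42 + 7 B$)
$H{\left(22,j{\left(-5 \right)} \right)} - 147 = \left(42 + 7 \left(-5\right)\right) - 147 = \left(42 - 35\right) - 147 = 7 - 147 = -140$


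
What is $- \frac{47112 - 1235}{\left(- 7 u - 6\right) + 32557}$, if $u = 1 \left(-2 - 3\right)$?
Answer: $- \frac{45877}{32586} \approx -1.4079$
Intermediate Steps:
$u = -5$ ($u = 1 \left(-5\right) = -5$)
$- \frac{47112 - 1235}{\left(- 7 u - 6\right) + 32557} = - \frac{47112 - 1235}{\left(\left(-7\right) \left(-5\right) - 6\right) + 32557} = - \frac{45877}{\left(35 - 6\right) + 32557} = - \frac{45877}{29 + 32557} = - \frac{45877}{32586}$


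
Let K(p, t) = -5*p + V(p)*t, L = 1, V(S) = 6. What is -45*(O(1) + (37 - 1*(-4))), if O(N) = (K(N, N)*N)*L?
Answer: -1890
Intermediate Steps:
K(p, t) = -5*p + 6*t
O(N) = N² (O(N) = ((-5*N + 6*N)*N)*1 = (N*N)*1 = N²*1 = N²)
-45*(O(1) + (37 - 1*(-4))) = -45*(1² + (37 - 1*(-4))) = -45*(1 + (37 + 4)) = -45*(1 + 41) = -45*42 = -1890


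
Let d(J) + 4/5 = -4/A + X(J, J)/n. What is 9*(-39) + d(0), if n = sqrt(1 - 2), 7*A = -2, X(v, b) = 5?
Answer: -1689/5 - 5*I ≈ -337.8 - 5.0*I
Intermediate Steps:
A = -2/7 (A = (1/7)*(-2) = -2/7 ≈ -0.28571)
n = I (n = sqrt(-1) = I ≈ 1.0*I)
d(J) = 66/5 - 5*I (d(J) = -4/5 + (-4/(-2/7) + 5/I) = -4/5 + (-4*(-7/2) + 5*(-I)) = -4/5 + (14 - 5*I) = 66/5 - 5*I)
9*(-39) + d(0) = 9*(-39) + (66/5 - 5*I) = -351 + (66/5 - 5*I) = -1689/5 - 5*I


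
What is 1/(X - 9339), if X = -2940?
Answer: -1/12279 ≈ -8.1440e-5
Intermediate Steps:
1/(X - 9339) = 1/(-2940 - 9339) = 1/(-12279) = -1/12279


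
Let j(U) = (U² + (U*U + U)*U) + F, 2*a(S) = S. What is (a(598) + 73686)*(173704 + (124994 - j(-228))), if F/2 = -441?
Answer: 891368616540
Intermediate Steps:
F = -882 (F = 2*(-441) = -882)
a(S) = S/2
j(U) = -882 + U² + U*(U + U²) (j(U) = (U² + (U*U + U)*U) - 882 = (U² + (U² + U)*U) - 882 = (U² + (U + U²)*U) - 882 = (U² + U*(U + U²)) - 882 = -882 + U² + U*(U + U²))
(a(598) + 73686)*(173704 + (124994 - j(-228))) = ((½)*598 + 73686)*(173704 + (124994 - (-882 + (-228)³ + 2*(-228)²))) = (299 + 73686)*(173704 + (124994 - (-882 - 11852352 + 2*51984))) = 73985*(173704 + (124994 - (-882 - 11852352 + 103968))) = 73985*(173704 + (124994 - 1*(-11749266))) = 73985*(173704 + (124994 + 11749266)) = 73985*(173704 + 11874260) = 73985*12047964 = 891368616540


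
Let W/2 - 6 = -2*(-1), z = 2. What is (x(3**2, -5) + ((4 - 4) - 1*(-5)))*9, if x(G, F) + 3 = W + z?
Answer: 180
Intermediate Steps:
W = 16 (W = 12 + 2*(-2*(-1)) = 12 + 2*2 = 12 + 4 = 16)
x(G, F) = 15 (x(G, F) = -3 + (16 + 2) = -3 + 18 = 15)
(x(3**2, -5) + ((4 - 4) - 1*(-5)))*9 = (15 + ((4 - 4) - 1*(-5)))*9 = (15 + (0 + 5))*9 = (15 + 5)*9 = 20*9 = 180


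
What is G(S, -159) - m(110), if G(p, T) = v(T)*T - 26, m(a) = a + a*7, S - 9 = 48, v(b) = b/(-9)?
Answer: -3715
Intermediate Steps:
v(b) = -b/9 (v(b) = b*(-⅑) = -b/9)
S = 57 (S = 9 + 48 = 57)
m(a) = 8*a (m(a) = a + 7*a = 8*a)
G(p, T) = -26 - T²/9 (G(p, T) = (-T/9)*T - 26 = -T²/9 - 26 = -26 - T²/9)
G(S, -159) - m(110) = (-26 - ⅑*(-159)²) - 8*110 = (-26 - ⅑*25281) - 1*880 = (-26 - 2809) - 880 = -2835 - 880 = -3715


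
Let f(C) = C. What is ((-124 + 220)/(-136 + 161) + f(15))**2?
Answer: 221841/625 ≈ 354.95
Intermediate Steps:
((-124 + 220)/(-136 + 161) + f(15))**2 = ((-124 + 220)/(-136 + 161) + 15)**2 = (96/25 + 15)**2 = (471/25)**2 = 221841/625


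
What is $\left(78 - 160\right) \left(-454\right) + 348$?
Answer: $37576$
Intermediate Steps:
$\left(78 - 160\right) \left(-454\right) + 348 = \left(-82\right) \left(-454\right) + 348 = 37228 + 348 = 37576$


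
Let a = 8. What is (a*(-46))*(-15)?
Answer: 5520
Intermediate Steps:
(a*(-46))*(-15) = (8*(-46))*(-15) = -368*(-15) = 5520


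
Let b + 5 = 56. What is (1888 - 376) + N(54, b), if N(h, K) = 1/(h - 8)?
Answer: 69553/46 ≈ 1512.0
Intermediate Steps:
b = 51 (b = -5 + 56 = 51)
N(h, K) = 1/(-8 + h)
(1888 - 376) + N(54, b) = (1888 - 376) + 1/(-8 + 54) = 1512 + 1/46 = 69553/46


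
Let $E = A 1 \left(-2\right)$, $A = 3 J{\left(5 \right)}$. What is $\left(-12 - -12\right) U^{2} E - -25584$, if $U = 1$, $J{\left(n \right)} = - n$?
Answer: $25584$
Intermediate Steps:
$A = -15$ ($A = 3 \left(\left(-1\right) 5\right) = 3 \left(-5\right) = -15$)
$E = 30$ ($E = \left(-15\right) 1 \left(-2\right) = \left(-15\right) \left(-2\right) = 30$)
$\left(-12 - -12\right) U^{2} E - -25584 = \left(-12 - -12\right) 1^{2} \cdot 30 - -25584 = \left(-12 + 12\right) 1 \cdot 30 + 25584 = 0 \cdot 1 \cdot 30 + 25584 = 0 \cdot 30 + 25584 = 0 + 25584 = 25584$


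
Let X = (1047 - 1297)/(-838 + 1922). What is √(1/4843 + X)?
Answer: I*√1587629770698/2624906 ≈ 0.48002*I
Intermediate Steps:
X = -125/542 (X = -250/1084 = -250*1/1084 = -125/542 ≈ -0.23063)
√(1/4843 + X) = √(1/4843 - 125/542) = √(-604833/2624906) = I*√1587629770698/2624906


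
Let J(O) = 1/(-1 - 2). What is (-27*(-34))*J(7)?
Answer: -306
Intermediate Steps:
J(O) = -⅓ (J(O) = 1/(-3) = -⅓)
(-27*(-34))*J(7) = -27*(-34)*(-⅓) = 918*(-⅓) = -306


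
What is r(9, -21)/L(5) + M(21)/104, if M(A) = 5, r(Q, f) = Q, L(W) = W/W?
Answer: 941/104 ≈ 9.0481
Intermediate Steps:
L(W) = 1
r(9, -21)/L(5) + M(21)/104 = 9/1 + 5/104 = 9*1 + 5*(1/104) = 9 + 5/104 = 941/104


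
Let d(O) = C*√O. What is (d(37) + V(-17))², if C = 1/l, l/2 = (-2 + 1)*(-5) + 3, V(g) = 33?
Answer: (528 + √37)²/256 ≈ 1114.2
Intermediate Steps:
l = 16 (l = 2*((-2 + 1)*(-5) + 3) = 2*(-1*(-5) + 3) = 2*(5 + 3) = 2*8 = 16)
C = 1/16 ≈ 0.062500
d(O) = √O/16
(d(37) + V(-17))² = (√37/16 + 33)² = (33 + √37/16)²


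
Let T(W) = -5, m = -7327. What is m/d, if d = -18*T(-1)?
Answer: -7327/90 ≈ -81.411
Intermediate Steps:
d = 90 (d = -18*(-5) = 90)
m/d = -7327/90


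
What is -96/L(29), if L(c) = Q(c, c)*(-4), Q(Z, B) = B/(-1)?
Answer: -24/29 ≈ -0.82759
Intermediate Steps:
Q(Z, B) = -B (Q(Z, B) = B*(-1) = -B)
L(c) = 4*c (L(c) = -c*(-4) = 4*c)
-96/L(29) = -96/(4*29) = -96/116 = -96*1/116 = -24/29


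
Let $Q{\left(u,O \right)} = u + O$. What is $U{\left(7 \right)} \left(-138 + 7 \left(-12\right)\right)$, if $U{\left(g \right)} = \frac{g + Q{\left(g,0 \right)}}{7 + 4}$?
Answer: $- \frac{3108}{11} \approx -282.55$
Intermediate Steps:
$Q{\left(u,O \right)} = O + u$
$U{\left(g \right)} = \frac{2 g}{11}$ ($U{\left(g \right)} = \frac{g + \left(0 + g\right)}{7 + 4} = \frac{g + g}{11} = 2 g \frac{1}{11} = \frac{2 g}{11}$)
$U{\left(7 \right)} \left(-138 + 7 \left(-12\right)\right) = \frac{2}{11} \cdot 7 \left(-138 + 7 \left(-12\right)\right) = \frac{14 \left(-138 - 84\right)}{11} = \frac{14}{11} \left(-222\right) = - \frac{3108}{11}$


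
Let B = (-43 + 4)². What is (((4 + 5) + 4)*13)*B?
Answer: 257049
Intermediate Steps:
B = 1521 (B = (-39)² = 1521)
(((4 + 5) + 4)*13)*B = (((4 + 5) + 4)*13)*1521 = ((9 + 4)*13)*1521 = (13*13)*1521 = 169*1521 = 257049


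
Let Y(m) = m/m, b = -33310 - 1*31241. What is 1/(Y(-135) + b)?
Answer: -1/64550 ≈ -1.5492e-5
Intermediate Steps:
b = -64551 (b = -33310 - 31241 = -64551)
Y(m) = 1
1/(Y(-135) + b) = 1/(1 - 64551) = 1/(-64550) = -1/64550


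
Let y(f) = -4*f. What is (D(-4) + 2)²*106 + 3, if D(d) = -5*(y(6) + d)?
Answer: 2137387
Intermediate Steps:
D(d) = 120 - 5*d (D(d) = -5*(-4*6 + d) = -5*(-24 + d) = 120 - 5*d)
(D(-4) + 2)²*106 + 3 = ((120 - 5*(-4)) + 2)²*106 + 3 = ((120 + 20) + 2)²*106 + 3 = (140 + 2)²*106 + 3 = 142²*106 + 3 = 20164*106 + 3 = 2137384 + 3 = 2137387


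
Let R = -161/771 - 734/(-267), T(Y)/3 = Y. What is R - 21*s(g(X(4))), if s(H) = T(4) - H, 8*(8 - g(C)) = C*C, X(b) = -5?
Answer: -26914157/182984 ≈ -147.08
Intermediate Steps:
T(Y) = 3*Y
R = 58103/22873 (R = -161*1/771 - 734*(-1/267) = -161/771 + 734/267 = 58103/22873 ≈ 2.5402)
g(C) = 8 - C²/8 (g(C) = 8 - C*C/8 = 8 - C²/8)
s(H) = 12 - H (s(H) = 3*4 - H = 12 - H)
R - 21*s(g(X(4))) = 58103/22873 - 21*(12 - (8 - ⅛*(-5)²)) = 58103/22873 - 21*(12 - (8 - ⅛*25)) = 58103/22873 - 21*(12 - (8 - 25/8)) = 58103/22873 - 21*(12 - 1*39/8) = 58103/22873 - 21*(12 - 39/8) = 58103/22873 - 21*57/8 = 58103/22873 - 1197/8 = -26914157/182984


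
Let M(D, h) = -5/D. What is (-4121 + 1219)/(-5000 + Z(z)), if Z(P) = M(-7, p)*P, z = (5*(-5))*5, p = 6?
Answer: 20314/35625 ≈ 0.57022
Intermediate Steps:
z = -125 (z = -25*5 = -125)
Z(P) = 5*P/7 (Z(P) = (-5/(-7))*P = (-5*(-⅐))*P = 5*P/7)
(-4121 + 1219)/(-5000 + Z(z)) = (-4121 + 1219)/(-5000 + (5/7)*(-125)) = -2902/(-5000 - 625/7) = -2902/(-35625/7) = -2902*(-7/35625) = 20314/35625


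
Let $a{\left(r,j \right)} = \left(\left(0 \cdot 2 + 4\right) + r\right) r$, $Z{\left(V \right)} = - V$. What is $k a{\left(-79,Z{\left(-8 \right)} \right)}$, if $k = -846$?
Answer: $-5012550$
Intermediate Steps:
$a{\left(r,j \right)} = r \left(4 + r\right)$ ($a{\left(r,j \right)} = \left(\left(0 + 4\right) + r\right) r = \left(4 + r\right) r = r \left(4 + r\right)$)
$k a{\left(-79,Z{\left(-8 \right)} \right)} = - 846 \left(- 79 \left(4 - 79\right)\right) = - 846 \left(\left(-79\right) \left(-75\right)\right) = \left(-846\right) 5925 = -5012550$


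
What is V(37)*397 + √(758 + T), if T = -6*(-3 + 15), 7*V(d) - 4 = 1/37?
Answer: 59153/259 + 7*√14 ≈ 254.58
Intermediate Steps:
V(d) = 149/259 (V(d) = 4/7 + (⅐)/37 = 4/7 + (⅐)*(1/37) = 4/7 + 1/259 = 149/259)
T = -72 (T = -6*12 = -72)
V(37)*397 + √(758 + T) = (149/259)*397 + √(758 - 72) = 59153/259 + √686 = 59153/259 + 7*√14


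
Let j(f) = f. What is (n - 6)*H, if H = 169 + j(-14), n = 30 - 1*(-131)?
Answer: 24025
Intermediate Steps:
n = 161 (n = 30 + 131 = 161)
H = 155 (H = 169 - 14 = 155)
(n - 6)*H = (161 - 6)*155 = 155*155 = 24025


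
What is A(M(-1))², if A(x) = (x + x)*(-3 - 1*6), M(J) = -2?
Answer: 1296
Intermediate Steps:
A(x) = -18*x (A(x) = (2*x)*(-3 - 6) = (2*x)*(-9) = -18*x)
A(M(-1))² = (-18*(-2))² = 36² = 1296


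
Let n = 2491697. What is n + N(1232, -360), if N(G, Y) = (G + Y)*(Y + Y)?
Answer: 1863857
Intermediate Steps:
N(G, Y) = 2*Y*(G + Y) (N(G, Y) = (G + Y)*(2*Y) = 2*Y*(G + Y))
n + N(1232, -360) = 2491697 + 2*(-360)*(1232 - 360) = 2491697 + 2*(-360)*872 = 2491697 - 627840 = 1863857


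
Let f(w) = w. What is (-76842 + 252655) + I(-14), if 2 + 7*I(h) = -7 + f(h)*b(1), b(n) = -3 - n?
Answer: 1230738/7 ≈ 1.7582e+5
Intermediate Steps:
I(h) = -9/7 - 4*h/7 (I(h) = -2/7 + (-7 + h*(-3 - 1*1))/7 = -2/7 + (-7 + h*(-3 - 1))/7 = -2/7 + (-7 + h*(-4))/7 = -2/7 + (-7 - 4*h)/7 = -2/7 + (-1 - 4*h/7) = -9/7 - 4*h/7)
(-76842 + 252655) + I(-14) = (-76842 + 252655) + (-9/7 - 4/7*(-14)) = 175813 + (-9/7 + 8) = 175813 + 47/7 = 1230738/7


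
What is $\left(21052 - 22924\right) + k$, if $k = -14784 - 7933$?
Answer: $-24589$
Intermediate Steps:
$k = -22717$ ($k = -14784 - 7933 = -22717$)
$\left(21052 - 22924\right) + k = \left(21052 - 22924\right) - 22717 = -1872 - 22717 = -24589$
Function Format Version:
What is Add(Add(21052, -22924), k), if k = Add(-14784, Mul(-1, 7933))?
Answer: -24589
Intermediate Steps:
k = -22717 (k = Add(-14784, -7933) = -22717)
Add(Add(21052, -22924), k) = Add(Add(21052, -22924), -22717) = Add(-1872, -22717) = -24589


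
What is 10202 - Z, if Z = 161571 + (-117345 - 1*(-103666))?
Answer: -137690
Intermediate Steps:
Z = 147892 (Z = 161571 + (-117345 + 103666) = 161571 - 13679 = 147892)
10202 - Z = 10202 - 1*147892 = 10202 - 147892 = -137690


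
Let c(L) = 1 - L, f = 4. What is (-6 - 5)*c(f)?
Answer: 33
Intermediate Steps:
(-6 - 5)*c(f) = (-6 - 5)*(1 - 1*4) = -11*(1 - 4) = -11*(-3) = 33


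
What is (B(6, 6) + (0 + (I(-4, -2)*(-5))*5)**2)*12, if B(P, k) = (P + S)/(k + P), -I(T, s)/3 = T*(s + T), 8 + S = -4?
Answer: 38879994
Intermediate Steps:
S = -12 (S = -8 - 4 = -12)
I(T, s) = -3*T*(T + s) (I(T, s) = -3*T*(s + T) = -3*T*(T + s))
B(P, k) = (-12 + P)/(P + k) (B(P, k) = (P - 12)/(k + P) = (-12 + P)/(P + k))
(B(6, 6) + (0 + (I(-4, -2)*(-5))*5)**2)*12 = ((-12 + 6)/(6 + 6) + (0 + (-3*(-4)*(-4 - 2)*(-5))*5)**2)*12 = (-6/12 + (0 + (-3*(-4)*(-6)*(-5))*5)**2)*12 = ((1/12)*(-6) + (0 - 72*(-5)*5)**2)*12 = (-1/2 + (0 + 360*5)**2)*12 = (-1/2 + (0 + 1800)**2)*12 = (-1/2 + 1800**2)*12 = (-1/2 + 3240000)*12 = (6479999/2)*12 = 38879994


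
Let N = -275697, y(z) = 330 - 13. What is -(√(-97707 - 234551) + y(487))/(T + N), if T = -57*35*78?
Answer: 317/431307 + I*√332258/431307 ≈ 0.00073498 + 0.0013364*I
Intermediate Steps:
y(z) = 317
T = -155610 (T = -1995*78 = -155610)
-(√(-97707 - 234551) + y(487))/(T + N) = -(√(-97707 - 234551) + 317)/(-155610 - 275697) = -(√(-332258) + 317)/(-431307) = -(I*√332258 + 317)*(-1)/431307 = -(317 + I*√332258)*(-1)/431307 = -(-317/431307 - I*√332258/431307) = 317/431307 + I*√332258/431307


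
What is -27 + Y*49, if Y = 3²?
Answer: 414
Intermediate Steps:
Y = 9
-27 + Y*49 = -27 + 9*49 = -27 + 441 = 414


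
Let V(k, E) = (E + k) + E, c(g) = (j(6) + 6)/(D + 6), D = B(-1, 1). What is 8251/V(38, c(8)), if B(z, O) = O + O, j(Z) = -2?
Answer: 8251/39 ≈ 211.56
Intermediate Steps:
B(z, O) = 2*O
D = 2 (D = 2*1 = 2)
c(g) = ½ (c(g) = (-2 + 6)/(2 + 6) = 4/8 = 4*(⅛) = ½)
V(k, E) = k + 2*E
8251/V(38, c(8)) = 8251/(38 + 2*(½)) = 8251/(38 + 1) = 8251/39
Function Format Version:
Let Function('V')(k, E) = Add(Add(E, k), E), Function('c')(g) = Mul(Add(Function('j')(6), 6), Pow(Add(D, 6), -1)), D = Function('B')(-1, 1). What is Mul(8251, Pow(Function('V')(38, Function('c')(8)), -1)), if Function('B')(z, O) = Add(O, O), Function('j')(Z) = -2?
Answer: Rational(8251, 39) ≈ 211.56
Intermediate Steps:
Function('B')(z, O) = Mul(2, O)
D = 2 (D = Mul(2, 1) = 2)
Function('c')(g) = Rational(1, 2) (Function('c')(g) = Mul(Add(-2, 6), Pow(Add(2, 6), -1)) = Mul(4, Pow(8, -1)) = Mul(4, Rational(1, 8)) = Rational(1, 2))
Function('V')(k, E) = Add(k, Mul(2, E))
Mul(8251, Pow(Function('V')(38, Function('c')(8)), -1)) = Mul(8251, Pow(Add(38, Mul(2, Rational(1, 2))), -1)) = Mul(8251, Pow(Add(38, 1), -1)) = Mul(8251, Pow(39, -1)) = Mul(8251, Rational(1, 39)) = Rational(8251, 39)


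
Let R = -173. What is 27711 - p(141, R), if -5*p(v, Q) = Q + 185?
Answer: 138567/5 ≈ 27713.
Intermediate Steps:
p(v, Q) = -37 - Q/5 (p(v, Q) = -(Q + 185)/5 = -(185 + Q)/5 = -37 - Q/5)
27711 - p(141, R) = 27711 - (-37 - ⅕*(-173)) = 27711 - (-37 + 173/5) = 27711 - 1*(-12/5) = 27711 + 12/5 = 138567/5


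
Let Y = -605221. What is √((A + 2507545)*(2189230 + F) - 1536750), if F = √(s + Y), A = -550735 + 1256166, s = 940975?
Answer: √(7033941911730 + 9638928*√37306) ≈ 2.6525e+6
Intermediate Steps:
A = 705431
F = 3*√37306 (F = √(940975 - 605221) = √335754 = 3*√37306 ≈ 579.44)
√((A + 2507545)*(2189230 + F) - 1536750) = √((705431 + 2507545)*(2189230 + 3*√37306) - 1536750) = √(3212976*(2189230 + 3*√37306) - 1536750) = √((7033943448480 + 9638928*√37306) - 1536750) = √(7033941911730 + 9638928*√37306)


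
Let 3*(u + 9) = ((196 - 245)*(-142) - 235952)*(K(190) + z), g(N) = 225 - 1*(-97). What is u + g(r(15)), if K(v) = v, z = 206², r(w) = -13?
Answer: -9761097305/3 ≈ -3.2537e+9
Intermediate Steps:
z = 42436
g(N) = 322 (g(N) = 225 + 97 = 322)
u = -9761098271/3 (u = -9 + (((196 - 245)*(-142) - 235952)*(190 + 42436))/3 = -9 + ((-49*(-142) - 235952)*42626)/3 = -9 + ((6958 - 235952)*42626)/3 = -9 + (-228994*42626)/3 = -9 + (⅓)*(-9761098244) = -9 - 9761098244/3 = -9761098271/3 ≈ -3.2537e+9)
u + g(r(15)) = -9761098271/3 + 322 = -9761097305/3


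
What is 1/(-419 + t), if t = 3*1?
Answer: -1/416 ≈ -0.0024038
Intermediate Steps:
t = 3
1/(-419 + t) = 1/(-419 + 3) = 1/(-416) = -1/416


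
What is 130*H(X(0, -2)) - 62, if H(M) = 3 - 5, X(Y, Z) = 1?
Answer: -322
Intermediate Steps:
H(M) = -2
130*H(X(0, -2)) - 62 = 130*(-2) - 62 = -260 - 62 = -322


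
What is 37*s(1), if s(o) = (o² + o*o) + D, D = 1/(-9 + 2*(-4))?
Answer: 1221/17 ≈ 71.823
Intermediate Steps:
D = -1/17 (D = 1/(-9 - 8) = 1/(-17) = -1/17 ≈ -0.058824)
s(o) = -1/17 + 2*o² (s(o) = (o² + o*o) - 1/17 = (o² + o²) - 1/17 = 2*o² - 1/17 = -1/17 + 2*o²)
37*s(1) = 37*(-1/17 + 2*1²) = 37*(-1/17 + 2*1) = 37*(-1/17 + 2) = 37*(33/17) = 1221/17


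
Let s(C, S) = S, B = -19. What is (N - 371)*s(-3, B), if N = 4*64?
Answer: 2185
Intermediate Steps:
N = 256
(N - 371)*s(-3, B) = (256 - 371)*(-19) = -115*(-19) = 2185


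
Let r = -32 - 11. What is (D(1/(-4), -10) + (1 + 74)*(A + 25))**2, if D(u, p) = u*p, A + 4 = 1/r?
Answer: 18364315225/7396 ≈ 2.4830e+6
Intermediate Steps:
r = -43
A = -173/43 (A = -4 + 1/(-43) = -4 - 1/43 = -173/43 ≈ -4.0233)
D(u, p) = p*u
(D(1/(-4), -10) + (1 + 74)*(A + 25))**2 = (-10/(-4) + (1 + 74)*(-173/43 + 25))**2 = (-10*(-1/4) + 75*(902/43))**2 = (5/2 + 67650/43)**2 = (135515/86)**2 = 18364315225/7396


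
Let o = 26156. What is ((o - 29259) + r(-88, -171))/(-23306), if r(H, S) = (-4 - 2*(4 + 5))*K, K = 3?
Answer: 3169/23306 ≈ 0.13597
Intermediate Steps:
r(H, S) = -66 (r(H, S) = (-4 - 2*(4 + 5))*3 = (-4 - 2*9)*3 = (-4 - 18)*3 = -22*3 = -66)
((o - 29259) + r(-88, -171))/(-23306) = ((26156 - 29259) - 66)/(-23306) = (-3103 - 66)*(-1/23306) = -3169*(-1/23306) = 3169/23306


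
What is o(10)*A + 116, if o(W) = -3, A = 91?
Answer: -157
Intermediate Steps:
o(10)*A + 116 = -3*91 + 116 = -273 + 116 = -157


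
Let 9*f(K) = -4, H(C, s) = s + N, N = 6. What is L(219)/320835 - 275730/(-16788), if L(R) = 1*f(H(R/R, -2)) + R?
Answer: 132701255491/8079266970 ≈ 16.425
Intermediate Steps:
H(C, s) = 6 + s (H(C, s) = s + 6 = 6 + s)
f(K) = -4/9 (f(K) = (⅑)*(-4) = -4/9)
L(R) = -4/9 + R (L(R) = 1*(-4/9) + R = -4/9 + R)
L(219)/320835 - 275730/(-16788) = (-4/9 + 219)/320835 - 275730/(-16788) = (1967/9)*(1/320835) - 275730*(-1/16788) = 1967/2887515 + 45955/2798 = 132701255491/8079266970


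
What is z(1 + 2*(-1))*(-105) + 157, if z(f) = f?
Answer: 262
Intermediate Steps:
z(1 + 2*(-1))*(-105) + 157 = (1 + 2*(-1))*(-105) + 157 = (1 - 2)*(-105) + 157 = -1*(-105) + 157 = 105 + 157 = 262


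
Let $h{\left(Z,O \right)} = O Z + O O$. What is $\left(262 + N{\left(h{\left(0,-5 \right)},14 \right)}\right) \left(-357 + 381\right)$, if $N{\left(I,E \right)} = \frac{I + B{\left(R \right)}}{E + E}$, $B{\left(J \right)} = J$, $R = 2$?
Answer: $\frac{44178}{7} \approx 6311.1$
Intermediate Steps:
$h{\left(Z,O \right)} = O^{2} + O Z$ ($h{\left(Z,O \right)} = O Z + O^{2} = O^{2} + O Z$)
$N{\left(I,E \right)} = \frac{2 + I}{2 E}$ ($N{\left(I,E \right)} = \frac{I + 2}{E + E} = \frac{2 + I}{2 E}$)
$\left(262 + N{\left(h{\left(0,-5 \right)},14 \right)}\right) \left(-357 + 381\right) = \left(262 + \frac{2 - 5 \left(-5 + 0\right)}{2 \cdot 14}\right) \left(-357 + 381\right) = \left(262 + \frac{1}{2} \cdot \frac{1}{14} \left(2 - -25\right)\right) 24 = \left(262 + \frac{1}{2} \cdot \frac{1}{14} \left(2 + 25\right)\right) 24 = \left(262 + \frac{1}{2} \cdot \frac{1}{14} \cdot 27\right) 24 = \left(262 + \frac{27}{28}\right) 24 = \frac{7363}{28} \cdot 24 = \frac{44178}{7}$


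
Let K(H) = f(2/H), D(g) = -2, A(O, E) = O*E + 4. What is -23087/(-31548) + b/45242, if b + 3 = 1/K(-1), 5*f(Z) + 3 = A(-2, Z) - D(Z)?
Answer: 3655504805/4995531156 ≈ 0.73176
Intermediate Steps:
A(O, E) = 4 + E*O (A(O, E) = E*O + 4 = 4 + E*O)
f(Z) = 3/5 - 2*Z/5 (f(Z) = -3/5 + ((4 + Z*(-2)) - 1*(-2))/5 = -3/5 + ((4 - 2*Z) + 2)/5 = -3/5 + (6 - 2*Z)/5 = -3/5 + (6/5 - 2*Z/5) = 3/5 - 2*Z/5)
K(H) = 3/5 - 4/(5*H)
b = -16/7 (b = -3 + 1/((1/5)*(-4 + 3*(-1))/(-1)) = -3 + 1/((1/5)*(-1)*(-4 - 3)) = -3 + 1/((1/5)*(-1)*(-7)) = -3 + 1/(7/5) = -3 + 5/7 = -16/7 ≈ -2.2857)
-23087/(-31548) + b/45242 = -23087/(-31548) - 16/7/45242 = -23087*(-1/31548) - 16/7*1/45242 = 23087/31548 - 8/158347 = 3655504805/4995531156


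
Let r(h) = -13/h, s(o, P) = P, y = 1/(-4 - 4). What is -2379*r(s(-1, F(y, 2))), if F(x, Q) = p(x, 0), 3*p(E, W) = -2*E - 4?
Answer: -123708/5 ≈ -24742.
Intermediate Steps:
p(E, W) = -4/3 - 2*E/3 (p(E, W) = (-2*E - 4)/3 = (-4 - 2*E)/3 = -4/3 - 2*E/3)
y = -⅛ (y = 1/(-8) = -⅛ ≈ -0.12500)
F(x, Q) = -4/3 - 2*x/3
-2379*r(s(-1, F(y, 2))) = -(-30927)/(-4/3 - ⅔*(-⅛)) = -(-30927)/(-4/3 + 1/12) = -(-30927)/(-5/4) = -(-30927)*(-4)/5 = -2379*52/5 = -123708/5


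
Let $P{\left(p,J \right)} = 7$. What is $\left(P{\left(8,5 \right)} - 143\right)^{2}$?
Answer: $18496$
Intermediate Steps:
$\left(P{\left(8,5 \right)} - 143\right)^{2} = \left(7 - 143\right)^{2} = \left(-136\right)^{2} = 18496$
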